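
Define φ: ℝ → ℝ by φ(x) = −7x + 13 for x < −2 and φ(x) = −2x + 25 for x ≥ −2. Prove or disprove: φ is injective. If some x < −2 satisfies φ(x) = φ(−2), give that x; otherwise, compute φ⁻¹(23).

Both pieces are strictly decreasing (slopes −7 and −2), so each is injective on its own interval.
The left piece maps (−∞, −2) onto (27, ∞); the right piece maps [−2, ∞) onto (−∞, 29].
These images overlap. In particular φ(−2) = 29 (right piece), and solving −7x + 13 = 29 on the left piece gives x = −16/7 < −2.
So φ(−16/7) = φ(−2) with −16/7 ≠ −2, and φ is not injective. This x = −16/7 is the requested value below −2.

-16/7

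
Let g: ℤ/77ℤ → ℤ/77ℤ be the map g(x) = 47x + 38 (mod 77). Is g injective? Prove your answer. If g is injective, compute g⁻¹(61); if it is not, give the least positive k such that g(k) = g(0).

48

Suppose g(u) = g(v) in ℤ/77ℤ. Then 47u + 38 ≡ 47v + 38 (mod 77), so 47(u − v) ≡ 0 (mod 77).
Since gcd(47, 77) = 1, 47 is invertible modulo 77, thus u − v ≡ 0 (mod 77), i.e. u = v.
Thus g is injective.
We now compute 47⁻¹ mod 77 explicitly. Euclid's algorithm: 77 = 1·47 + 30, 47 = 1·30 + 17, 30 = 1·17 + 13, 17 = 1·13 + 4, 13 = 3·4 + 1; back-substituting gives 1 = 59·47 − 36·77, so 47⁻¹ ≡ 59 (mod 77).
Since g is injective, we compute g⁻¹(61): solve 47x + 38 ≡ 61 (mod 77), i.e. 47x ≡ 23 (mod 77).
Multiplying by 47⁻¹ = 59 gives x ≡ 59·23 = 1357 = 17·77 + 48 ≡ 48 (mod 77).
Check: g(48) = 47·48 + 38 = 2294 = 29·77 + 61 ≡ 61 (mod 77).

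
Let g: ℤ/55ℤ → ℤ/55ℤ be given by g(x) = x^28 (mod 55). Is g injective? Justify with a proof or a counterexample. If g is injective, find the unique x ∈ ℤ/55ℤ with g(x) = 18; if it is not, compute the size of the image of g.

g(4): Repeated squaring mod 55: 4^1 ≡ 4, 4^2 ≡ 4² = 16, 4^4 ≡ 16² = 256 ≡ 36, 4^8 ≡ 36² = 1296 ≡ 31, 4^16 ≡ 31² = 961 ≡ 26. Since 28 = 16 + 8 + 4, 4^28 ≡ 26·31·36: 26·31 = 806 ≡ 36, then 36·36 = 1296 ≡ 31. So 4^28 ≡ 31 (mod 55).
g(7): Repeated squaring mod 55: 7^1 ≡ 7, 7^2 ≡ 7² = 49, 7^4 ≡ 49² = 2401 ≡ 36, 7^8 ≡ 36² = 1296 ≡ 31, 7^16 ≡ 31² = 961 ≡ 26. Since 28 = 16 + 8 + 4, 7^28 ≡ 26·31·36: 26·31 = 806 ≡ 36, then 36·36 = 1296 ≡ 31. So 7^28 ≡ 31 (mod 55).
So g(4) = g(7) = 31 while 4 ≠ 7, thus g is not injective.
Since g is not injective, we determine |image(g)|. Computing x^28 mod 55 for each x (by repeated squaring, reducing mod 55 at every step), the values g(0), g(1), …, g(54) are: 0, 1, 36, 16, 31, 15, 26, 31, 16, 36, 45, 11, 1, 36, 16, 20, 26, 26, 31, 16, 25, 1, 11, 1, 36, 5, 31, 26, 26, 31, 5, 36, 1, 11, 1, 25, 16, 31, 26, 26, 20, 16, 36, 1, 11, 45, 36, 16, 31, 26, 15, 31, 16, 36, 1.
The distinct values are {0, 1, 5, 11, 15, 16, 20, 25, 26, 31, 36, 45}; there are 12 of them.

12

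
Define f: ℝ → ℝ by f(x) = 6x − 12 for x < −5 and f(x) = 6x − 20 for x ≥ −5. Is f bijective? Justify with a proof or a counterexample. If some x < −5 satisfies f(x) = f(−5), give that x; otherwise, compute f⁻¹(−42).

-19/3

Both pieces are strictly increasing (slopes 6 and 6), so each is injective on its own interval.
The left piece maps (−∞, −5) onto (−∞, −42); the right piece maps [−5, ∞) onto [−50, ∞).
These images overlap. In particular f(−5) = −50 (right piece), and solving 6x − 12 = −50 on the left piece gives x = −19/3 < −5.
So f(−19/3) = f(−5) with −19/3 ≠ −5, and f is not injective, hence not bijective. This x = −19/3 is the requested value below −5.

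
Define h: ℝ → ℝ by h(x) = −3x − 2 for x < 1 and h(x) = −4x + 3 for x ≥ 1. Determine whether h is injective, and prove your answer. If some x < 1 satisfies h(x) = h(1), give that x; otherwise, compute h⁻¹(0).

Both pieces are strictly decreasing (slopes −3 and −4), so each is injective on its own interval.
The left piece maps (−∞, 1) onto (−5, ∞); the right piece maps [1, ∞) onto (−∞, −1].
These images overlap. In particular h(1) = −1 (right piece), and solving −3x − 2 = −1 on the left piece gives x = −1/3 < 1.
So h(−1/3) = h(1) with −1/3 ≠ 1, and h is not injective. This x = −1/3 is the requested value below 1.

-1/3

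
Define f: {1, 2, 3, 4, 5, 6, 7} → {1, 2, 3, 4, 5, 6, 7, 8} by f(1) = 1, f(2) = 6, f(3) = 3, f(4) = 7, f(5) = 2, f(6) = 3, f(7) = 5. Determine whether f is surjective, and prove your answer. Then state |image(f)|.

No element maps to 4, so f is not surjective.
The image of f is {1, 2, 3, 5, 6, 7}, which has 6 elements.

6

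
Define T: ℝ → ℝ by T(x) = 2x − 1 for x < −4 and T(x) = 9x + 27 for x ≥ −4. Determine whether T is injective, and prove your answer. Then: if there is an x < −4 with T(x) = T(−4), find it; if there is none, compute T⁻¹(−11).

-5

Both pieces are strictly increasing (slopes 2 and 9), so each is injective on its own interval.
The left piece maps (−∞, −4) onto (−∞, −9); the right piece maps [−4, ∞) onto [−9, ∞).
These images are disjoint, so no value is attained by both pieces. So T is injective.
Because the two images are disjoint, no x < −4 has T(x) = T(−4), so we compute T⁻¹(−11): −11 lies in (−∞, −9), so solve 2x − 1 = −11: x = (−11 + 1)/2 = −5.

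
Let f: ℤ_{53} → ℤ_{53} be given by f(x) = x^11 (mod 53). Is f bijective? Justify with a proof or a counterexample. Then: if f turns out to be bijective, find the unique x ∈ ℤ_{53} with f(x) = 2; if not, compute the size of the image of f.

12

Since 53 is prime, the nonzero elements of ℤ_{53} form a cyclic group of order 52.
As gcd(11, 52) = 1, raising to the 11th power is a bijection on this group: if u^11 ≡ v^11 then (uv^{−1})^11 = 1, and the only element of order dividing gcd(11, 52) = 1 is 1, so u = v.
With f(0) = 0 this makes f injective on all of ℤ_{53}, hence bijective (finite equal-size domain and codomain). In particular f is bijective.
Since f is bijective, we find the preimage of 2. The inverse of x ↦ x^11 on (ℤ_{53})^× is x ↦ x^19, because 11·19 = 209 = 4·52 + 1 ≡ 1 (mod 52) and x^{52} = 1 for x ≠ 0 (Fermat). So f⁻¹(2) = 2^19 mod 53.
Repeated squaring mod 53: 2^1 ≡ 2, 2^2 ≡ 2² = 4, 2^4 ≡ 4² = 16, 2^8 ≡ 16² = 256 ≡ 44, 2^16 ≡ 44² = 1936 ≡ 28. Since 19 = 16 + 2 + 1, 2^19 ≡ 28·4·2: 28·4 = 112 ≡ 6, then 6·2 = 12. So 2^19 ≡ 12 (mod 53).
Hence f⁻¹(2) = 12.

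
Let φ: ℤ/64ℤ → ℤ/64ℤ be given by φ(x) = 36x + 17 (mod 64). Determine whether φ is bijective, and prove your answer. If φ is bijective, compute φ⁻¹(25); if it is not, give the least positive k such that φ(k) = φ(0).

Recall: φ is injective when φ(s) = φ(t) forces s = t.
We have gcd(36, 64) = 4 > 1. Taking s = 0 and t = 16: φ(0) = 17 and φ(16) = 36·16 + 17 = 593 ≡ 17 (mod 64).
So φ(0) = φ(16) while 0 ≠ 16, therefore φ is not injective, hence not bijective.
Since φ is not bijective, we find the least positive k with φ(k) = φ(0): this means 36k ≡ 0 (mod 64), i.e. 64 ∣ 36k. Since gcd(36, 64) = 4, dividing through by 4 this holds exactly when 16 ∣ 9k, and as gcd(9, 16) = 1, exactly when 16 ∣ k.
The smallest positive such k is 16.

16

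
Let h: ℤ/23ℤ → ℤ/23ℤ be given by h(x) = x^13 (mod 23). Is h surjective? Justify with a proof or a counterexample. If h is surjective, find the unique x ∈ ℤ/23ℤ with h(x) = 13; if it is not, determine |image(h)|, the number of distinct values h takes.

6

Since 23 is prime, the nonzero elements of ℤ/23ℤ form a cyclic group of order 22.
As gcd(13, 22) = 1, raising to the 13th power is a bijection on this group: if s^13 ≡ t^13 then (st^{−1})^13 = 1, and the only element of order dividing gcd(13, 22) = 1 is 1, so s = t.
With h(0) = 0 this makes h injective on all of ℤ/23ℤ, hence bijective (finite equal-size domain and codomain). In particular h is surjective.
Since h is surjective, we find the preimage of 13. The inverse of x ↦ x^13 on (ℤ/23ℤ)^× is x ↦ x^17, because 13·17 = 221 = 10·22 + 1 ≡ 1 (mod 22) and x^{22} = 1 for x ≠ 0 (Fermat). So h⁻¹(13) = 13^17 mod 23.
Repeated squaring mod 23: 13^1 ≡ 13, 13^2 ≡ 13² = 169 ≡ 8, 13^4 ≡ 8² = 64 ≡ 18, 13^8 ≡ 18² = 324 ≡ 2, 13^16 ≡ 2² = 4. Since 17 = 16 + 1, 13^17 ≡ 4·13: 4·13 = 52 ≡ 6. So 13^17 ≡ 6 (mod 23).
Hence h⁻¹(13) = 6.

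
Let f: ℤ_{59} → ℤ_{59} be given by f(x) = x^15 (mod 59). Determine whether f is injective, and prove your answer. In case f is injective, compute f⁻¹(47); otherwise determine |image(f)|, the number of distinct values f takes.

33

Since 59 is prime, the nonzero elements of ℤ_{59} form a cyclic group of order 58.
As gcd(15, 58) = 1, raising to the 15th power is a bijection on this group: if x_1^15 ≡ x_2^15 then (x_1x_2^{−1})^15 = 1, and the only element of order dividing gcd(15, 58) = 1 is 1, so x_1 = x_2.
With f(0) = 0 this makes f injective on all of ℤ_{59}, hence bijective (finite equal-size domain and codomain). In particular f is injective.
Since f is injective, we find the preimage of 47. The inverse of x ↦ x^15 on (ℤ_{59})^× is x ↦ x^31, because 15·31 = 465 = 8·58 + 1 ≡ 1 (mod 58) and x^{58} = 1 for x ≠ 0 (Fermat). So f⁻¹(47) = 47^31 mod 59.
Repeated squaring mod 59: 47^1 ≡ 47, 47^2 ≡ 47² = 2209 ≡ 26, 47^4 ≡ 26² = 676 ≡ 27, 47^8 ≡ 27² = 729 ≡ 21, 47^16 ≡ 21² = 441 ≡ 28. Since 31 = 16 + 8 + 4 + 2 + 1, 47^31 ≡ 28·21·27·26·47: 28·21 = 588 ≡ 57, then 57·27 = 1539 ≡ 5, then 5·26 = 130 ≡ 12, then 12·47 = 564 ≡ 33. So 47^31 ≡ 33 (mod 59).
Hence f⁻¹(47) = 33.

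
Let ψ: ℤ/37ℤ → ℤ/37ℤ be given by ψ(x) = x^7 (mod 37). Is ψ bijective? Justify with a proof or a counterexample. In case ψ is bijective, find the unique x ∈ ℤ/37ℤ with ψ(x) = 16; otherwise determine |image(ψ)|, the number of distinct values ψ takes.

Since 37 is prime, the nonzero elements of ℤ/37ℤ form a cyclic group of order 36.
As gcd(7, 36) = 1, raising to the 7th power is a bijection on this group: if x_1^7 ≡ x_2^7 then (x_1x_2^{−1})^7 = 1, and the only element of order dividing gcd(7, 36) = 1 is 1, so x_1 = x_2.
With ψ(0) = 0 this makes ψ injective on all of ℤ/37ℤ, hence bijective (finite equal-size domain and codomain). In particular ψ is bijective.
Since ψ is bijective, we find the preimage of 16. The inverse of x ↦ x^7 on (ℤ/37ℤ)^× is x ↦ x^31, because 7·31 = 217 = 6·36 + 1 ≡ 1 (mod 36) and x^{36} = 1 for x ≠ 0 (Fermat). So ψ⁻¹(16) = 16^31 mod 37.
Repeated squaring mod 37: 16^1 ≡ 16, 16^2 ≡ 16² = 256 ≡ 34, 16^4 ≡ 34² = 1156 ≡ 9, 16^8 ≡ 9² = 81 ≡ 7, 16^16 ≡ 7² = 49 ≡ 12. Since 31 = 16 + 8 + 4 + 2 + 1, 16^31 ≡ 12·7·9·34·16: 12·7 = 84 ≡ 10, then 10·9 = 90 ≡ 16, then 16·34 = 544 ≡ 26, then 26·16 = 416 ≡ 9. So 16^31 ≡ 9 (mod 37).
Hence ψ⁻¹(16) = 9.

9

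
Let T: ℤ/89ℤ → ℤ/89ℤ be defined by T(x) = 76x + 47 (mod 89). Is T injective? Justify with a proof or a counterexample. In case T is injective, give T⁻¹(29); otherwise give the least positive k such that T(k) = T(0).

Suppose T(u) = T(v) in ℤ/89ℤ. Then 76u + 47 ≡ 76v + 47 (mod 89), therefore 76(u − v) ≡ 0 (mod 89).
Since gcd(76, 89) = 1, 76 is invertible modulo 89, hence u − v ≡ 0 (mod 89), i.e. u = v.
Thus T is injective.
We now compute 76⁻¹ mod 89 explicitly. Euclid's algorithm: 89 = 1·76 + 13, 76 = 5·13 + 11, 13 = 1·11 + 2, 11 = 5·2 + 1; back-substituting gives 1 = 41·76 − 35·89, so 76⁻¹ ≡ 41 (mod 89).
Since T is injective, we find T⁻¹(29): we need 76x ≡ 29 − 47 ≡ 71 (mod 89). Using 76⁻¹ = 41: x ≡ 41·71 = 2911 = 32·89 + 63, so x = 63.
Check: T(63) = 76·63 + 47 = 4835 = 54·89 + 29 ≡ 29 (mod 89).

63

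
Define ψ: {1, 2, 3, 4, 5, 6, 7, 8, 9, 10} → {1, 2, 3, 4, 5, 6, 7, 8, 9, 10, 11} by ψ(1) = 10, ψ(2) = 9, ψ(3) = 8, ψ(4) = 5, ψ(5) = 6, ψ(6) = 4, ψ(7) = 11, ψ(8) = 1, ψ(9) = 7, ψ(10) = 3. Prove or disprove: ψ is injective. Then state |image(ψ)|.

10

The values ψ(1), …, ψ(10) are 10, 9, 8, 5, 6, 4, 11, 1, 7, 3 — all distinct.
So ψ(a) = ψ(b) only when a = b, and ψ is injective.
The image of ψ is {1, 3, 4, 5, 6, 7, 8, 9, 10, 11}, which has 10 elements.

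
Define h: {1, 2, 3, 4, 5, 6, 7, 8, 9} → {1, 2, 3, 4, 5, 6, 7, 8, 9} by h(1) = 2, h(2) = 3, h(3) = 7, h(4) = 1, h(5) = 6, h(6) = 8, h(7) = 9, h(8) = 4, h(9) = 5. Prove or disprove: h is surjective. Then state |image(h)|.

Every element of the codomain has a preimage: 1 = h(4), 2 = h(1), 3 = h(2), 4 = h(8), 5 = h(9), 6 = h(5), 7 = h(3), 8 = h(6), 9 = h(7).
So h is surjective.
The image of h is {1, 2, 3, 4, 5, 6, 7, 8, 9}, which has 9 elements.

9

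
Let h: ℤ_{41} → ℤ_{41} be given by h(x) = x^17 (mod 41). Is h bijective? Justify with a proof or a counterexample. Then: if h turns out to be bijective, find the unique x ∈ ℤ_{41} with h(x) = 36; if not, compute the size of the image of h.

2

Since 41 is prime, the nonzero elements of ℤ_{41} form a cyclic group of order 40.
As gcd(17, 40) = 1, raising to the 17th power is a bijection on this group: if s^17 ≡ t^17 then (st^{−1})^17 = 1, and the only element of order dividing gcd(17, 40) = 1 is 1, so s = t.
With h(0) = 0 this makes h injective on all of ℤ_{41}, hence bijective (finite equal-size domain and codomain). In particular h is bijective.
Since h is bijective, we find the preimage of 36. The inverse of x ↦ x^17 on (ℤ_{41})^× is x ↦ x^33, because 17·33 = 561 = 14·40 + 1 ≡ 1 (mod 40) and x^{40} = 1 for x ≠ 0 (Fermat). So h⁻¹(36) = 36^33 mod 41.
Repeated squaring mod 41: 36^1 ≡ 36, 36^2 ≡ 36² = 1296 ≡ 25, 36^4 ≡ 25² = 625 ≡ 10, 36^8 ≡ 10² = 100 ≡ 18, 36^16 ≡ 18² = 324 ≡ 37, 36^32 ≡ 37² = 1369 ≡ 16. Since 33 = 32 + 1, 36^33 ≡ 16·36: 16·36 = 576 ≡ 2. So 36^33 ≡ 2 (mod 41).
Hence h⁻¹(36) = 2.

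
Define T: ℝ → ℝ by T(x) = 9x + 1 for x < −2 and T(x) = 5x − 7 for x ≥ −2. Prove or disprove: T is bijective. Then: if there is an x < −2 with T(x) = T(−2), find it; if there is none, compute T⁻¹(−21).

-22/9

Both pieces are strictly increasing (slopes 9 and 5), so each is injective on its own interval.
The left piece maps (−∞, −2) onto (−∞, −17); the right piece maps [−2, ∞) onto [−17, ∞).
Since −17 = −17, the images partition ℝ: T is injective and surjective, hence bijective.
Because the two images are disjoint, no x < −2 has T(x) = T(−2), so we compute T⁻¹(−21): −21 lies in (−∞, −17), so solve 9x + 1 = −21: x = (−21 − 1)/9 = −22/9.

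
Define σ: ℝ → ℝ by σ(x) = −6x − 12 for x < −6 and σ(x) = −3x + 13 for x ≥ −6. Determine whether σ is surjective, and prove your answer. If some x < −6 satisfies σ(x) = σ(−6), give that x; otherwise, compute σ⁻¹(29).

-43/6

Both pieces are strictly decreasing (slopes −6 and −3), so each is injective on its own interval.
The left piece maps (−∞, −6) onto (24, ∞); the right piece maps [−6, ∞) onto (−∞, 31].
The union (24, ∞) ∪ (−∞, 31] covers ℝ, so σ is surjective.
For the follow-up: the images overlap, so an x < −6 with σ(x) = σ(−6) exists. σ(−6) = 31; solving −6x − 12 = 31 for x < −6 gives x = (31 + 12)/(−6) = −43/6.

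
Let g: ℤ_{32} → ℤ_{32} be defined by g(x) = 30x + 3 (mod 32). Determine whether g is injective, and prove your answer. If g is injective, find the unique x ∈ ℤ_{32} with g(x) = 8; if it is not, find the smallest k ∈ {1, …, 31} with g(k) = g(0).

16

We have gcd(30, 32) = 2 > 1. Taking s = 0 and t = 16: g(0) = 3 and g(16) = 30·16 + 3 = 483 ≡ 3 (mod 32).
So g(0) = g(16) while 0 ≠ 16, so g is not injective.
Since g is not injective, we find the least positive k with g(k) = g(0): this means 30k ≡ 0 (mod 32), i.e. 32 ∣ 30k. Since gcd(30, 32) = 2, dividing through by 2 this holds exactly when 16 ∣ 15k, and as gcd(15, 16) = 1, exactly when 16 ∣ k.
The smallest positive such k is 16.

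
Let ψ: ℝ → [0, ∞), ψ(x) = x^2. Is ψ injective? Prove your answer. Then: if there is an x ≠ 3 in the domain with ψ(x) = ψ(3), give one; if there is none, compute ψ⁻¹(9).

ψ(3) = 9 = (−3)^2 = ψ(−3) (since 2 is even), with 3 ≠ −3. So ψ is not injective.
For the follow-up, such an x exists: taking x = −3 ∈ ℝ gives ψ(−3) = 9 = ψ(3) with −3 ≠ 3.

-3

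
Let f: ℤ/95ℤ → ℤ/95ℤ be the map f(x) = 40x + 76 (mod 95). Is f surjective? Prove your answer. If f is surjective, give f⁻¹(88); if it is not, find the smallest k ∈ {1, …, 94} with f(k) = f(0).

Since gcd(40, 95) = 5, we have 40x ≡ 0 (mod 5) for all x, so f(x) ≡ 1 (mod 5).
But 0 ≢ 1 (mod 5), so 0 ∈ ℤ/95ℤ has no preimage. Therefore f is not surjective.
Since f is not surjective, we find the least positive k with f(k) = f(0): this means 40k ≡ 0 (mod 95), i.e. 95 ∣ 40k. Since gcd(40, 95) = 5, dividing through by 5 this holds exactly when 19 ∣ 8k, and as gcd(8, 19) = 1, exactly when 19 ∣ k.
The smallest positive such k is 19.

19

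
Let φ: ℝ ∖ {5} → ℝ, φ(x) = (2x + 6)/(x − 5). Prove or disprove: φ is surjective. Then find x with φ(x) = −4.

If φ(x) = 2, cross-multiplying gives 1(2x + 6) = 2(x − 5), which simplifies to 6 = −10 — false.  So 2 has no preimage and φ is not surjective.
Solving φ(x) = −4: cross-multiplying gives 2x + 6 = −4(x − 5), which rearranges to 6x = 14, so x = 7/3.

7/3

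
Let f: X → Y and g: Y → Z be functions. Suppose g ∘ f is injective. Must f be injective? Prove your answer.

injective

Suppose f(a) = f(b). Applying g: (g ∘ f)(a) = (g ∘ f)(b). Since g ∘ f is injective, a = b. Therefore f is injective.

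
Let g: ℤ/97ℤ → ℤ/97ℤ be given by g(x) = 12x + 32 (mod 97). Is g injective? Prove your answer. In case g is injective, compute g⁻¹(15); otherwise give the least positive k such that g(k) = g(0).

If g(x_1) = g(x_2), then 12x_1 ≡ 12x_2 (mod 97). Because gcd(12, 97) = 1, we may cancel 12 to get x_1 ≡ x_2 (mod 97).
Hence g is injective.
We now compute 12⁻¹ mod 97 explicitly. Euclid's algorithm: 97 = 8·12 + 1; back-substituting gives 1 = 89·12 − 11·97, so 12⁻¹ ≡ 89 (mod 97).
Since g is injective, we compute g⁻¹(15): solve 12x + 32 ≡ 15 (mod 97), i.e. 12x ≡ 80 (mod 97).
Multiplying by 12⁻¹ = 89 gives x ≡ 89·80 = 7120 = 73·97 + 39 ≡ 39 (mod 97).
Check: g(39) = 12·39 + 32 = 500 = 5·97 + 15 ≡ 15 (mod 97).

39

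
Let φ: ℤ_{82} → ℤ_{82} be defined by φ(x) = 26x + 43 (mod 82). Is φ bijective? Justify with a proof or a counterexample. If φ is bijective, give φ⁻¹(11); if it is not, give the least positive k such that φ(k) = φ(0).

We have gcd(26, 82) = 2 > 1. Taking a = 0 and b = 41: φ(0) = 43 and φ(41) = 26·41 + 43 = 1109 ≡ 43 (mod 82).
So φ(0) = φ(41) while 0 ≠ 41, thus φ is not injective, hence not bijective.
Since φ is not bijective, we find the least positive k with φ(k) = φ(0): this means 26k ≡ 0 (mod 82), i.e. 82 ∣ 26k. Since gcd(26, 82) = 2, dividing through by 2 this holds exactly when 41 ∣ 13k, and as gcd(13, 41) = 1, exactly when 41 ∣ k.
The smallest positive such k is 41.

41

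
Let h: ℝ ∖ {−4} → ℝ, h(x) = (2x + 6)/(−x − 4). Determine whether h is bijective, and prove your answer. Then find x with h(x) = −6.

If h(x) = −2, cross-multiplying gives −1(2x + 6) = 2(−x − 4), which simplifies to −6 = −8 — false.  So −2 has no preimage and h is not surjective.
Hence h is not bijective.
Solving h(x) = −6: cross-multiplying gives 2x + 6 = −6(−x − 4), which rearranges to −4x = 18, so x = −9/2.

-9/2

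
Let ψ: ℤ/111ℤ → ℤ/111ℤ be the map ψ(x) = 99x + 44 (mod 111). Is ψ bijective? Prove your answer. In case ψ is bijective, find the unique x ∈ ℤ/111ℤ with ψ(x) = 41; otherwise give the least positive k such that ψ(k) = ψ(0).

Recall: ψ is injective if ψ(u) = ψ(v) implies u = v.
We have gcd(99, 111) = 3 > 1. Taking u = 0 and v = 37: ψ(0) = 44 and ψ(37) = 99·37 + 44 = 3707 ≡ 44 (mod 111).
So ψ(0) = ψ(37) while 0 ≠ 37, therefore ψ is not injective, hence not bijective.
Since ψ is not bijective, we find the least positive k with ψ(k) = ψ(0): this means 99k ≡ 0 (mod 111), i.e. 111 ∣ 99k. Since gcd(99, 111) = 3, dividing through by 3 this holds exactly when 37 ∣ 33k, and as gcd(33, 37) = 1, exactly when 37 ∣ k.
The smallest positive such k is 37.

37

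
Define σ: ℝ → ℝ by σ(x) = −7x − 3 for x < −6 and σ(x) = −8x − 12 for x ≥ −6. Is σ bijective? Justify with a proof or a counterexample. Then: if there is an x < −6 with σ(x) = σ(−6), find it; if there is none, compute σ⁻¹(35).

Both pieces are strictly decreasing (slopes −7 and −8), so each is injective on its own interval.
The left piece maps (−∞, −6) onto (39, ∞); the right piece maps [−6, ∞) onto (−∞, 36].
The images leave a gap (39 has no preimage), so σ is not surjective, hence not bijective.
Because the two images are disjoint, no x < −6 has σ(x) = σ(−6), so we compute σ⁻¹(35): 35 lies in (−∞, 36], so solve −8x − 12 = 35: x = (35 + 12)/(−8) = −47/8.

-47/8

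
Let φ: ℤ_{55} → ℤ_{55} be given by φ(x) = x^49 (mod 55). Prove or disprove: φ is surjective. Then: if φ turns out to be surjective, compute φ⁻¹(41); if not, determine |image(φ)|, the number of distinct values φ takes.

51

Computing x^49 mod 55 for each x (by repeated squaring, reducing mod 55 at every step), the values φ(0), φ(1), …, φ(54) are: 0, 1, 17, 48, 14, 20, 46, 52, 18, 49, 10, 11, 12, 28, 4, 25, 31, 2, 8, 29, 5, 21, 22, 23, 39, 15, 36, 42, 13, 19, 40, 16, 32, 33, 34, 50, 26, 47, 53, 24, 30, 51, 27, 43, 44, 45, 6, 37, 3, 9, 35, 41, 7, 38, 54.
Every element of ℤ_{55} appears exactly once in this list, so φ is a bijection, and in particular surjective.
Since φ is surjective, we read off the preimage of 41 from the same table: φ(51) = 41, so φ⁻¹(41) = 51.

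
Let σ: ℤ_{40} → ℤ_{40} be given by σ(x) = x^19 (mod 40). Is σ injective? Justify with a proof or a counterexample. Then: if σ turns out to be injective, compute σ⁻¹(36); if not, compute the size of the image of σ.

25

σ(0) = 0^19 = 0.
σ(10): Repeated squaring mod 40: 10^1 ≡ 10, 10^2 ≡ 10² = 100 ≡ 20, 10^4 ≡ 20² = 400 ≡ 0, 10^8 ≡ 0² = 0, 10^16 ≡ 0² = 0. Since 19 = 16 + 2 + 1, 10^19 ≡ 0·20·10: 0·20 = 0, then 0·10 = 0. So 10^19 ≡ 0 (mod 40).
So σ(0) = σ(10) = 0 while 0 ≠ 10, thus σ is not injective.
Since σ is not injective, we determine |image(σ)|. Computing x^19 mod 40 for each x (by repeated squaring, reducing mod 40 at every step), the values σ(0), σ(1), …, σ(39) are: 0, 1, 8, 27, 24, 5, 16, 23, 32, 9, 0, 11, 8, 37, 24, 15, 16, 33, 32, 19, 0, 21, 8, 7, 24, 25, 16, 3, 32, 29, 0, 31, 8, 17, 24, 35, 16, 13, 32, 39.
The distinct values are {0, 1, 3, 5, 7, 8, 9, 11, 13, 15, 16, 17, 19, 21, 23, 24, 25, 27, 29, 31, 32, 33, 35, 37, 39}; there are 25 of them.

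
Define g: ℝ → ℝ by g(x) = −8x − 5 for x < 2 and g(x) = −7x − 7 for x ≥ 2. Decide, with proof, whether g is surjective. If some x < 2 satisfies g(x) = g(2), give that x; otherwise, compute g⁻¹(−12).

Both pieces are strictly decreasing (slopes −8 and −7), so each is injective on its own interval.
The left piece maps (−∞, 2) onto (−21, ∞); the right piece maps [2, ∞) onto (−∞, −21].
These images together cover ℝ, so g is surjective.
Because the two images are disjoint, no x < 2 has g(x) = g(2), so we compute g⁻¹(−12): −12 lies in (−21, ∞), so solve −8x − 5 = −12: x = (−12 + 5)/(−8) = 7/8.

7/8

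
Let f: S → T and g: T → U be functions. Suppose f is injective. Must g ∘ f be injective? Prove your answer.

No. Take S = T = U = {1, 2}, f = identity (injective), and g(x) = 1 for every x.
Then (g ∘ f)(1) = 1 = (g ∘ f)(2) with 1 ≠ 2, so g ∘ f is not injective.

not injective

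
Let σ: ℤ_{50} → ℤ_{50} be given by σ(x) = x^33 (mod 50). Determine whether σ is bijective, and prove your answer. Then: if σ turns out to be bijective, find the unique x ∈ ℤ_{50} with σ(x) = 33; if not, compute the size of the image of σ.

σ(0) = 0^33 = 0.
σ(10): Repeated squaring mod 50: 10^1 ≡ 10, 10^2 ≡ 10² = 100 ≡ 0, 10^4 ≡ 0² = 0, 10^8 ≡ 0² = 0, 10^16 ≡ 0² = 0, 10^32 ≡ 0² = 0. Since 33 = 32 + 1, 10^33 ≡ 0·10: 0·10 = 0. So 10^33 ≡ 0 (mod 50).
So σ(0) = σ(10) = 0 while 0 ≠ 10, hence σ is not injective, hence not bijective.
Since σ is not bijective, we determine |image(σ)|. Computing x^33 mod 50 for each x (by repeated squaring, reducing mod 50 at every step), the values σ(0), σ(1), …, σ(49) are: 0, 1, 42, 23, 14, 25, 16, 7, 38, 29, 0, 31, 22, 3, 44, 25, 46, 37, 18, 9, 0, 11, 2, 33, 24, 25, 26, 17, 48, 39, 0, 41, 32, 13, 4, 25, 6, 47, 28, 19, 0, 21, 12, 43, 34, 25, 36, 27, 8, 49.
The distinct values are {0, 1, 2, 3, 4, 6, 7, 8, 9, 11, 12, 13, 14, 16, 17, 18, 19, 21, 22, 23, 24, 25, 26, 27, 28, 29, 31, 32, 33, 34, 36, 37, 38, 39, 41, 42, 43, 44, 46, 47, 48, 49}; there are 42 of them.

42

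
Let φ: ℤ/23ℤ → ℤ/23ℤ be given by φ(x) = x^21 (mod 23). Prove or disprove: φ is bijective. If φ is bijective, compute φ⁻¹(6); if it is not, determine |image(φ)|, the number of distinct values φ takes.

4

Since 23 is prime, the nonzero elements of ℤ/23ℤ form a cyclic group of order 22.
As gcd(21, 22) = 1, raising to the 21st power is a bijection on this group: if s^21 ≡ t^21 then (st^{−1})^21 = 1, and the only element of order dividing gcd(21, 22) = 1 is 1, so s = t.
With φ(0) = 0 this makes φ injective on all of ℤ/23ℤ, hence bijective (finite equal-size domain and codomain). In particular φ is bijective.
Since φ is bijective, we find the preimage of 6. The inverse of x ↦ x^21 on (ℤ/23ℤ)^× is x ↦ x^21, because 21·21 = 441 = 20·22 + 1 ≡ 1 (mod 22) and x^{22} = 1 for x ≠ 0 (Fermat). So φ⁻¹(6) = 6^21 mod 23.
Repeated squaring mod 23: 6^1 ≡ 6, 6^2 ≡ 6² = 36 ≡ 13, 6^4 ≡ 13² = 169 ≡ 8, 6^8 ≡ 8² = 64 ≡ 18, 6^16 ≡ 18² = 324 ≡ 2. Since 21 = 16 + 4 + 1, 6^21 ≡ 2·8·6: 2·8 = 16, then 16·6 = 96 ≡ 4. So 6^21 ≡ 4 (mod 23).
Hence φ⁻¹(6) = 4.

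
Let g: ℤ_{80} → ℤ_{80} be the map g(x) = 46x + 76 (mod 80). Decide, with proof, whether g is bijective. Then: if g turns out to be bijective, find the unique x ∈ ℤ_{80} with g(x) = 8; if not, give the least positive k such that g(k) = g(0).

40

Recall: injectivity means: for all s, t in the domain, g(s) = g(t) implies s = t.
We have gcd(46, 80) = 2 > 1. Taking s = 0 and t = 40: g(0) = 76 and g(40) = 46·40 + 76 = 1916 ≡ 76 (mod 80).
So g(0) = g(40) while 0 ≠ 40, thus g is not injective, hence not bijective.
Since g is not bijective, we find the least positive k with g(k) = g(0): this means 46k ≡ 0 (mod 80), i.e. 80 ∣ 46k. Since gcd(46, 80) = 2, dividing through by 2 this holds exactly when 40 ∣ 23k, and as gcd(23, 40) = 1, exactly when 40 ∣ k.
The smallest positive such k is 40.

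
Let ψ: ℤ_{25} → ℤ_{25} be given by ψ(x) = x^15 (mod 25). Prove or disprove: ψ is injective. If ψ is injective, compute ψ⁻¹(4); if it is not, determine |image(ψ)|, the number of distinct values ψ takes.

ψ(0) = 0^15 = 0.
ψ(5): Repeated squaring mod 25: 5^1 ≡ 5, 5^2 ≡ 5² = 25 ≡ 0, 5^4 ≡ 0² = 0, 5^8 ≡ 0² = 0. Since 15 = 8 + 4 + 2 + 1, 5^15 ≡ 0·0·0·5: 0·0 = 0, then 0·0 = 0, then 0·5 = 0. So 5^15 ≡ 0 (mod 25).
So ψ(0) = ψ(5) = 0 while 0 ≠ 5, hence ψ is not injective.
Since ψ is not injective, we determine |image(ψ)|. Computing x^15 mod 25 for each x (by repeated squaring, reducing mod 25 at every step), the values ψ(0), ψ(1), …, ψ(24) are: 0, 1, 18, 7, 24, 0, 1, 18, 7, 24, 0, 1, 18, 7, 24, 0, 1, 18, 7, 24, 0, 1, 18, 7, 24.
The distinct values are {0, 1, 7, 18, 24}; there are 5 of them.

5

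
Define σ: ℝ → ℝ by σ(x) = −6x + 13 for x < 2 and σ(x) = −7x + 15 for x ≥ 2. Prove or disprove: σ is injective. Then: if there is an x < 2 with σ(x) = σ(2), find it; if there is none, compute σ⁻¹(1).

Both pieces are strictly decreasing (slopes −6 and −7), so each is injective on its own interval.
The left piece maps (−∞, 2) onto (1, ∞); the right piece maps [2, ∞) onto (−∞, 1].
These images are disjoint, so no value is attained by both pieces. Thus σ is injective.
Because the two images are disjoint, no x < 2 has σ(x) = σ(2), so we compute σ⁻¹(1): 1 lies in (−∞, 1], so solve −7x + 15 = 1: x = (1 − 15)/(−7) = 2.

2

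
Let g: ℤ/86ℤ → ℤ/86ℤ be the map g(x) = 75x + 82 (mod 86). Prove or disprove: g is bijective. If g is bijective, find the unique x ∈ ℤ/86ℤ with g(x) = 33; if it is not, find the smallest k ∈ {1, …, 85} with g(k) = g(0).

67

If g(x_1) = g(x_2), then 75x_1 ≡ 75x_2 (mod 86). Because gcd(75, 86) = 1, we may cancel 75 to get x_1 ≡ x_2 (mod 86).
We now compute 75⁻¹ mod 86 explicitly. Euclid's algorithm: 86 = 1·75 + 11, 75 = 6·11 + 9, 11 = 1·9 + 2, 9 = 4·2 + 1; back-substituting gives 1 = 39·75 − 34·86, so 75⁻¹ ≡ 39 (mod 86).
Then y ↦ 39(y − 82) is a two-sided inverse to g, so every y ∈ ℤ/86ℤ has a preimage.
So g is bijective.
Since g is bijective, we compute g⁻¹(33): solve 75x + 82 ≡ 33 (mod 86), i.e. 75x ≡ 37 (mod 86).
Multiplying by 75⁻¹ = 39 gives x ≡ 39·37 = 1443 = 16·86 + 67 ≡ 67 (mod 86).
Check: g(67) = 75·67 + 82 = 5107 = 59·86 + 33 ≡ 33 (mod 86).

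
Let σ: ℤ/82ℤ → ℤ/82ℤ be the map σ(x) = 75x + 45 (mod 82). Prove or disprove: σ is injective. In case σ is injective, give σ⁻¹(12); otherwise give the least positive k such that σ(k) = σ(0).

75

If σ(s) = σ(t), then 75s ≡ 75t (mod 82). Because gcd(75, 82) = 1, we may cancel 75 to get s ≡ t (mod 82).
So σ is injective.
We now compute 75⁻¹ mod 82 explicitly. Euclid's algorithm: 82 = 1·75 + 7, 75 = 10·7 + 5, 7 = 1·5 + 2, 5 = 2·2 + 1; back-substituting gives 1 = 35·75 − 32·82, so 75⁻¹ ≡ 35 (mod 82).
Since σ is injective, we find σ⁻¹(12): we need 75x ≡ 12 − 45 ≡ 49 (mod 82). Using 75⁻¹ = 35: x ≡ 35·49 = 1715 = 20·82 + 75, so x = 75.
Check: σ(75) = 75·75 + 45 = 5670 = 69·82 + 12 ≡ 12 (mod 82).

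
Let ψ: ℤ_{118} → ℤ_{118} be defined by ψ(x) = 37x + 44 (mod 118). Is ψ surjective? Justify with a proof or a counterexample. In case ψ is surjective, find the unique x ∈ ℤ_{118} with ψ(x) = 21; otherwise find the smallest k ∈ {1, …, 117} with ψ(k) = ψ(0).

111

Recall: ψ is surjective if every y in the codomain equals ψ(x) for some x in the domain.
Since gcd(37, 118) = 1, 37 is invertible modulo 118. Euclid's algorithm: 118 = 3·37 + 7, 37 = 5·7 + 2, 7 = 3·2 + 1; back-substituting gives 1 = 67·37 − 21·118, so 37⁻¹ ≡ 67 (mod 118).
For any y ∈ ℤ_{118}, x = 67(y − 44) mod 118 satisfies ψ(x) = 37·67(y − 44) + 44 ≡ y (since 37·67 ≡ 1 mod 118). So every y has a preimage.
Hence ψ is surjective.
Since ψ is surjective, we compute ψ⁻¹(21): solve 37x + 44 ≡ 21 (mod 118), i.e. 37x ≡ 95 (mod 118).
Multiplying by 37⁻¹ = 67 gives x ≡ 67·95 = 6365 = 53·118 + 111 ≡ 111 (mod 118).
Check: ψ(111) = 37·111 + 44 = 4151 = 35·118 + 21 ≡ 21 (mod 118).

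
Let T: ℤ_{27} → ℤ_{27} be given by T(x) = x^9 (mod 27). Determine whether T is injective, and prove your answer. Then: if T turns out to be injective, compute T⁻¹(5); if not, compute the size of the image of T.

T(0) = 0^9 = 0.
T(3): Repeated squaring mod 27: 3^1 ≡ 3, 3^2 ≡ 3² = 9, 3^4 ≡ 9² = 81 ≡ 0, 3^8 ≡ 0² = 0. Since 9 = 8 + 1, 3^9 ≡ 0·3: 0·3 = 0. So 3^9 ≡ 0 (mod 27).
So T(0) = T(3) = 0 while 0 ≠ 3, therefore T is not injective.
Since T is not injective, we determine |image(T)|. Computing x^9 mod 27 for each x (by repeated squaring, reducing mod 27 at every step), the values T(0), T(1), …, T(26) are: 0, 1, 26, 0, 1, 26, 0, 1, 26, 0, 1, 26, 0, 1, 26, 0, 1, 26, 0, 1, 26, 0, 1, 26, 0, 1, 26.
The distinct values are {0, 1, 26}; there are 3 of them.

3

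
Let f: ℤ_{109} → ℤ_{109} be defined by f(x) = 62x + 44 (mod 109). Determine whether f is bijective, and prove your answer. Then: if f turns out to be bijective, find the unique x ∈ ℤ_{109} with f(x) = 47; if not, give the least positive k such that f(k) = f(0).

44

By definition, f is injective if f(x_1) = f(x_2) implies x_1 = x_2.
Suppose f(x_1) = f(x_2) in ℤ_{109}. Then 62x_1 + 44 ≡ 62x_2 + 44 (mod 109), thus 62(x_1 − x_2) ≡ 0 (mod 109).
Since gcd(62, 109) = 1, 62 is invertible modulo 109, so x_1 − x_2 ≡ 0 (mod 109), i.e. x_1 = x_2.
We now compute 62⁻¹ mod 109 explicitly. Euclid's algorithm: 109 = 1·62 + 47, 62 = 1·47 + 15, 47 = 3·15 + 2, 15 = 7·2 + 1; back-substituting gives 1 = 51·62 − 29·109, so 62⁻¹ ≡ 51 (mod 109).
Then y ↦ 51(y − 44) is a two-sided inverse to f, so every y ∈ ℤ_{109} has a preimage.
Hence f is bijective.
Since f is bijective, we find f⁻¹(47): we need 62x ≡ 47 − 44 ≡ 3 (mod 109). Using 62⁻¹ = 51: x ≡ 51·3 = 153 = 1·109 + 44, so x = 44.
Check: f(44) = 62·44 + 44 = 2772 = 25·109 + 47 ≡ 47 (mod 109).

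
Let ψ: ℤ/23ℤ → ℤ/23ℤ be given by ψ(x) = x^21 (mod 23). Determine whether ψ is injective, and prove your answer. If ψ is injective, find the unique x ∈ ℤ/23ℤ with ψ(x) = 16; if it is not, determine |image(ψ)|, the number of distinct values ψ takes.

13

Since 23 is prime, the nonzero elements of ℤ/23ℤ form a cyclic group of order 22.
As gcd(21, 22) = 1, raising to the 21st power is a bijection on this group: if x_1^21 ≡ x_2^21 then (x_1x_2^{−1})^21 = 1, and the only element of order dividing gcd(21, 22) = 1 is 1, so x_1 = x_2.
With ψ(0) = 0 this makes ψ injective on all of ℤ/23ℤ, hence bijective (finite equal-size domain and codomain). In particular ψ is injective.
Since ψ is injective, we find the preimage of 16. The inverse of x ↦ x^21 on (ℤ/23ℤ)^× is x ↦ x^21, because 21·21 = 441 = 20·22 + 1 ≡ 1 (mod 22) and x^{22} = 1 for x ≠ 0 (Fermat). So ψ⁻¹(16) = 16^21 mod 23.
Repeated squaring mod 23: 16^1 ≡ 16, 16^2 ≡ 16² = 256 ≡ 3, 16^4 ≡ 3² = 9, 16^8 ≡ 9² = 81 ≡ 12, 16^16 ≡ 12² = 144 ≡ 6. Since 21 = 16 + 4 + 1, 16^21 ≡ 6·9·16: 6·9 = 54 ≡ 8, then 8·16 = 128 ≡ 13. So 16^21 ≡ 13 (mod 23).
Hence ψ⁻¹(16) = 13.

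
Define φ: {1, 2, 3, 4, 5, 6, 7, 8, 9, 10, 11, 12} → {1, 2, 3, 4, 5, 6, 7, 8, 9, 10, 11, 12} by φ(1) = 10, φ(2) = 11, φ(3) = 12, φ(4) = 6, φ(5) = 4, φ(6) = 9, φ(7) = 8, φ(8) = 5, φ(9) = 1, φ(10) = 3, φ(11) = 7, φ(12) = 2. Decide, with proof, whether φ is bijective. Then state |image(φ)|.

The values 10, 11, 12, 6, 4, 9, 8, 5, 1, 3, 7, 2 are a permutation of {1, 2, 3, 4, 5, 6, 7, 8, 9, 10, 11, 12}: each element appears exactly once.
So φ is injective and surjective, hence bijective.
The image of φ is {1, 2, 3, 4, 5, 6, 7, 8, 9, 10, 11, 12}, which has 12 elements.

12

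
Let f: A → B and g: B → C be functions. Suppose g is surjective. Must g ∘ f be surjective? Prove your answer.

No. Take A = {0}, B = C = {0, 1, 2}, f(0) = 0, and g = identity (surjective).
Then (g ∘ f)(0) = 0, and 2 ∈ C has no preimage under g ∘ f, so g ∘ f is not surjective.

not surjective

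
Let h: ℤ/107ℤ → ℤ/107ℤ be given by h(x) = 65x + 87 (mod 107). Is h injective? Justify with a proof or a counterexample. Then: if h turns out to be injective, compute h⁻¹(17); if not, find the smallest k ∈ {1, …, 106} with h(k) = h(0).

73

If h(s) = h(t), then 65s ≡ 65t (mod 107). Because gcd(65, 107) = 1, we may cancel 65 to get s ≡ t (mod 107).
So h is injective.
We now compute 65⁻¹ mod 107 explicitly. Euclid's algorithm: 107 = 1·65 + 42, 65 = 1·42 + 23, 42 = 1·23 + 19, 23 = 1·19 + 4, 19 = 4·4 + 3, 4 = 1·3 + 1; back-substituting gives 1 = 28·65 − 17·107, so 65⁻¹ ≡ 28 (mod 107).
Since h is injective, we find h⁻¹(17): we need 65x ≡ 17 − 87 ≡ 37 (mod 107). Using 65⁻¹ = 28: x ≡ 28·37 = 1036 = 9·107 + 73, so x = 73.
Check: h(73) = 65·73 + 87 = 4832 = 45·107 + 17 ≡ 17 (mod 107).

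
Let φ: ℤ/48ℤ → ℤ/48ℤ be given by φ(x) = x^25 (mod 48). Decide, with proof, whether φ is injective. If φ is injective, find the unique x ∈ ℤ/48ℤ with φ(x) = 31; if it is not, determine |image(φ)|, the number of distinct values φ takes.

27

φ(0) = 0^25 = 0.
φ(6): Repeated squaring mod 48: 6^1 ≡ 6, 6^2 ≡ 6² = 36, 6^4 ≡ 36² = 1296 ≡ 0, 6^8 ≡ 0² = 0, 6^16 ≡ 0² = 0. Since 25 = 16 + 8 + 1, 6^25 ≡ 0·0·6: 0·0 = 0, then 0·6 = 0. So 6^25 ≡ 0 (mod 48).
So φ(0) = φ(6) = 0 while 0 ≠ 6, therefore φ is not injective.
Since φ is not injective, we determine |image(φ)|. Computing x^25 mod 48 for each x (by repeated squaring, reducing mod 48 at every step), the values φ(0), φ(1), …, φ(47) are: 0, 1, 32, 3, 16, 5, 0, 7, 32, 9, 16, 11, 0, 13, 32, 15, 16, 17, 0, 19, 32, 21, 16, 23, 0, 25, 32, 27, 16, 29, 0, 31, 32, 33, 16, 35, 0, 37, 32, 39, 16, 41, 0, 43, 32, 45, 16, 47.
The distinct values are {0, 1, 3, 5, 7, 9, 11, 13, 15, 16, 17, 19, 21, 23, 25, 27, 29, 31, 32, 33, 35, 37, 39, 41, 43, 45, 47}; there are 27 of them.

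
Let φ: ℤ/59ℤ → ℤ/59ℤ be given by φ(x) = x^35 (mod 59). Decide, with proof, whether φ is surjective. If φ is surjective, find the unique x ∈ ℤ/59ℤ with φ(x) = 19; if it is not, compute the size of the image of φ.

46

Since 59 is prime, the nonzero elements of ℤ/59ℤ form a cyclic group of order 58.
As gcd(35, 58) = 1, raising to the 35th power is a bijection on this group: if x_1^35 ≡ x_2^35 then (x_1x_2^{−1})^35 = 1, and the only element of order dividing gcd(35, 58) = 1 is 1, so x_1 = x_2.
With φ(0) = 0 this makes φ injective on all of ℤ/59ℤ, hence bijective (finite equal-size domain and codomain). In particular φ is surjective.
Since φ is surjective, we find the preimage of 19. The inverse of x ↦ x^35 on (ℤ/59ℤ)^× is x ↦ x^5, because 35·5 = 175 = 3·58 + 1 ≡ 1 (mod 58) and x^{58} = 1 for x ≠ 0 (Fermat). So φ⁻¹(19) = 19^5 mod 59.
Repeated squaring mod 59: 19^1 ≡ 19, 19^2 ≡ 19² = 361 ≡ 7, 19^4 ≡ 7² = 49. Since 5 = 4 + 1, 19^5 ≡ 49·19: 49·19 = 931 ≡ 46. So 19^5 ≡ 46 (mod 59).
Hence φ⁻¹(19) = 46.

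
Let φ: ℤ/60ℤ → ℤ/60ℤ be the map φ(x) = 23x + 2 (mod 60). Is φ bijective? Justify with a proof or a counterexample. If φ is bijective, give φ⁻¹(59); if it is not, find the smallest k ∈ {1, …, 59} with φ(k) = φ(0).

Recall that injectivity means: for all x_1, x_2 in the domain, φ(x_1) = φ(x_2) implies x_1 = x_2.
If φ(x_1) = φ(x_2), then 23x_1 ≡ 23x_2 (mod 60). Because gcd(23, 60) = 1, we may cancel 23 to get x_1 ≡ x_2 (mod 60).
We now compute 23⁻¹ mod 60 explicitly. Euclid's algorithm: 60 = 2·23 + 14, 23 = 1·14 + 9, 14 = 1·9 + 5, 9 = 1·5 + 4, 5 = 1·4 + 1; back-substituting gives 1 = 47·23 − 18·60, so 23⁻¹ ≡ 47 (mod 60).
Then y ↦ 47(y − 2) is a two-sided inverse to φ, so every y ∈ ℤ/60ℤ has a preimage.
So φ is bijective.
Since φ is bijective, we find φ⁻¹(59): we need 23x ≡ 59 − 2 ≡ 57 (mod 60). Using 23⁻¹ = 47: x ≡ 47·57 = 2679 = 44·60 + 39, so x = 39.
Check: φ(39) = 23·39 + 2 = 899 = 14·60 + 59 ≡ 59 (mod 60).

39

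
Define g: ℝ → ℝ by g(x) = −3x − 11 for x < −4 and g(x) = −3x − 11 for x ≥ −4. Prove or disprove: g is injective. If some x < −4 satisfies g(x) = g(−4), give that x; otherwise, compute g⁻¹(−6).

Both pieces are strictly decreasing (slopes −3 and −3), so each is injective on its own interval.
The left piece maps (−∞, −4) onto (1, ∞); the right piece maps [−4, ∞) onto (−∞, 1].
These images are disjoint, so no value is attained by both pieces. Thus g is injective.
Because the two images are disjoint, no x < −4 has g(x) = g(−4), so we compute g⁻¹(−6): −6 lies in (−∞, 1], so solve −3x − 11 = −6: x = (−6 + 11)/(−3) = −5/3.

-5/3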